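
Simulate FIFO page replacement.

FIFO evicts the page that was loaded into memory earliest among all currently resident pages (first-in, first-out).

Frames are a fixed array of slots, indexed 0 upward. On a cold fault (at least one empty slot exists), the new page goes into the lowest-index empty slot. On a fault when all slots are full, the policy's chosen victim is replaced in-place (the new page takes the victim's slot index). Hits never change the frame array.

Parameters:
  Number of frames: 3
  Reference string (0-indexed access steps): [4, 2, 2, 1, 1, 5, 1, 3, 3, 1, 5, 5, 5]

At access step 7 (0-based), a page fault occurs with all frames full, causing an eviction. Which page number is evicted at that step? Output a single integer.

Step 0: ref 4 -> FAULT, frames=[4,-,-]
Step 1: ref 2 -> FAULT, frames=[4,2,-]
Step 2: ref 2 -> HIT, frames=[4,2,-]
Step 3: ref 1 -> FAULT, frames=[4,2,1]
Step 4: ref 1 -> HIT, frames=[4,2,1]
Step 5: ref 5 -> FAULT, evict 4, frames=[5,2,1]
Step 6: ref 1 -> HIT, frames=[5,2,1]
Step 7: ref 3 -> FAULT, evict 2, frames=[5,3,1]
At step 7: evicted page 2

Answer: 2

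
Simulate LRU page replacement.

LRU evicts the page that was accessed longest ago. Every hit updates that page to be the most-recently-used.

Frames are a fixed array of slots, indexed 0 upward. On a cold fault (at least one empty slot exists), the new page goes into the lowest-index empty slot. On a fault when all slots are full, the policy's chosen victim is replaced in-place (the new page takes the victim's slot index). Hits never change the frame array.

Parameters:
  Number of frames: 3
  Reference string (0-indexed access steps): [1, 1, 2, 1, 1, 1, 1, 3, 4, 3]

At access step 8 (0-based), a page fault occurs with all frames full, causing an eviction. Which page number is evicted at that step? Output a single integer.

Step 0: ref 1 -> FAULT, frames=[1,-,-]
Step 1: ref 1 -> HIT, frames=[1,-,-]
Step 2: ref 2 -> FAULT, frames=[1,2,-]
Step 3: ref 1 -> HIT, frames=[1,2,-]
Step 4: ref 1 -> HIT, frames=[1,2,-]
Step 5: ref 1 -> HIT, frames=[1,2,-]
Step 6: ref 1 -> HIT, frames=[1,2,-]
Step 7: ref 3 -> FAULT, frames=[1,2,3]
Step 8: ref 4 -> FAULT, evict 2, frames=[1,4,3]
At step 8: evicted page 2

Answer: 2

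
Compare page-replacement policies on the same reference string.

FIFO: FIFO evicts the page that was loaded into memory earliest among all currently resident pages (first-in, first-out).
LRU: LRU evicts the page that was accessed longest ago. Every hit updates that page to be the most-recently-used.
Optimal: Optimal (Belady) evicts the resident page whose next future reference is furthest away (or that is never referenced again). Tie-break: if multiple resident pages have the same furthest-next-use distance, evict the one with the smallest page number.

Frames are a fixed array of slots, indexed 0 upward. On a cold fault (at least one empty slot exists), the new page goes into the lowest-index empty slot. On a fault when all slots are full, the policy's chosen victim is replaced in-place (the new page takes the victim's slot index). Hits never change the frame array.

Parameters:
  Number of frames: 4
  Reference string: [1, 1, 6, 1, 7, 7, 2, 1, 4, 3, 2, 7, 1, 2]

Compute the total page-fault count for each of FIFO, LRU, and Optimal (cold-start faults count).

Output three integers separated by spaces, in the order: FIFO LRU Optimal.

Answer: 7 8 6

Derivation:
--- FIFO ---
  step 0: ref 1 -> FAULT, frames=[1,-,-,-] (faults so far: 1)
  step 1: ref 1 -> HIT, frames=[1,-,-,-] (faults so far: 1)
  step 2: ref 6 -> FAULT, frames=[1,6,-,-] (faults so far: 2)
  step 3: ref 1 -> HIT, frames=[1,6,-,-] (faults so far: 2)
  step 4: ref 7 -> FAULT, frames=[1,6,7,-] (faults so far: 3)
  step 5: ref 7 -> HIT, frames=[1,6,7,-] (faults so far: 3)
  step 6: ref 2 -> FAULT, frames=[1,6,7,2] (faults so far: 4)
  step 7: ref 1 -> HIT, frames=[1,6,7,2] (faults so far: 4)
  step 8: ref 4 -> FAULT, evict 1, frames=[4,6,7,2] (faults so far: 5)
  step 9: ref 3 -> FAULT, evict 6, frames=[4,3,7,2] (faults so far: 6)
  step 10: ref 2 -> HIT, frames=[4,3,7,2] (faults so far: 6)
  step 11: ref 7 -> HIT, frames=[4,3,7,2] (faults so far: 6)
  step 12: ref 1 -> FAULT, evict 7, frames=[4,3,1,2] (faults so far: 7)
  step 13: ref 2 -> HIT, frames=[4,3,1,2] (faults so far: 7)
  FIFO total faults: 7
--- LRU ---
  step 0: ref 1 -> FAULT, frames=[1,-,-,-] (faults so far: 1)
  step 1: ref 1 -> HIT, frames=[1,-,-,-] (faults so far: 1)
  step 2: ref 6 -> FAULT, frames=[1,6,-,-] (faults so far: 2)
  step 3: ref 1 -> HIT, frames=[1,6,-,-] (faults so far: 2)
  step 4: ref 7 -> FAULT, frames=[1,6,7,-] (faults so far: 3)
  step 5: ref 7 -> HIT, frames=[1,6,7,-] (faults so far: 3)
  step 6: ref 2 -> FAULT, frames=[1,6,7,2] (faults so far: 4)
  step 7: ref 1 -> HIT, frames=[1,6,7,2] (faults so far: 4)
  step 8: ref 4 -> FAULT, evict 6, frames=[1,4,7,2] (faults so far: 5)
  step 9: ref 3 -> FAULT, evict 7, frames=[1,4,3,2] (faults so far: 6)
  step 10: ref 2 -> HIT, frames=[1,4,3,2] (faults so far: 6)
  step 11: ref 7 -> FAULT, evict 1, frames=[7,4,3,2] (faults so far: 7)
  step 12: ref 1 -> FAULT, evict 4, frames=[7,1,3,2] (faults so far: 8)
  step 13: ref 2 -> HIT, frames=[7,1,3,2] (faults so far: 8)
  LRU total faults: 8
--- Optimal ---
  step 0: ref 1 -> FAULT, frames=[1,-,-,-] (faults so far: 1)
  step 1: ref 1 -> HIT, frames=[1,-,-,-] (faults so far: 1)
  step 2: ref 6 -> FAULT, frames=[1,6,-,-] (faults so far: 2)
  step 3: ref 1 -> HIT, frames=[1,6,-,-] (faults so far: 2)
  step 4: ref 7 -> FAULT, frames=[1,6,7,-] (faults so far: 3)
  step 5: ref 7 -> HIT, frames=[1,6,7,-] (faults so far: 3)
  step 6: ref 2 -> FAULT, frames=[1,6,7,2] (faults so far: 4)
  step 7: ref 1 -> HIT, frames=[1,6,7,2] (faults so far: 4)
  step 8: ref 4 -> FAULT, evict 6, frames=[1,4,7,2] (faults so far: 5)
  step 9: ref 3 -> FAULT, evict 4, frames=[1,3,7,2] (faults so far: 6)
  step 10: ref 2 -> HIT, frames=[1,3,7,2] (faults so far: 6)
  step 11: ref 7 -> HIT, frames=[1,3,7,2] (faults so far: 6)
  step 12: ref 1 -> HIT, frames=[1,3,7,2] (faults so far: 6)
  step 13: ref 2 -> HIT, frames=[1,3,7,2] (faults so far: 6)
  Optimal total faults: 6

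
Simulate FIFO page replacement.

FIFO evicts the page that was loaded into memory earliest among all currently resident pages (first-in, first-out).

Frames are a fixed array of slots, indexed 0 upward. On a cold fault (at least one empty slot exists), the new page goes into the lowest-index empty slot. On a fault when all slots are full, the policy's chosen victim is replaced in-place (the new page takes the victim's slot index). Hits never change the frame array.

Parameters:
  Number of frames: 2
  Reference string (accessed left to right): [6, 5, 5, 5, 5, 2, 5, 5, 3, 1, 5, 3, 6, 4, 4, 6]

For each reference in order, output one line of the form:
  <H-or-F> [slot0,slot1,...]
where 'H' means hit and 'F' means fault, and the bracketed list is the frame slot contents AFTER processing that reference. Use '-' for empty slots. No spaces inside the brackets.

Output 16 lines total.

F [6,-]
F [6,5]
H [6,5]
H [6,5]
H [6,5]
F [2,5]
H [2,5]
H [2,5]
F [2,3]
F [1,3]
F [1,5]
F [3,5]
F [3,6]
F [4,6]
H [4,6]
H [4,6]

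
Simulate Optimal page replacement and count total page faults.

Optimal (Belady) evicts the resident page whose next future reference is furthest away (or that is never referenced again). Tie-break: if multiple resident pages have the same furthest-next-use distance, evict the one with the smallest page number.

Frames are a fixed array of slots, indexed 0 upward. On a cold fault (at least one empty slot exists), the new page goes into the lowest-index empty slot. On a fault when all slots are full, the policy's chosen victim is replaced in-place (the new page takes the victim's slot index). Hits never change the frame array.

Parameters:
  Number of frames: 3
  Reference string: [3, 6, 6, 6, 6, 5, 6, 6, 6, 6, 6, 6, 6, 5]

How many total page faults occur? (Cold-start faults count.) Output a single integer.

Answer: 3

Derivation:
Step 0: ref 3 → FAULT, frames=[3,-,-]
Step 1: ref 6 → FAULT, frames=[3,6,-]
Step 2: ref 6 → HIT, frames=[3,6,-]
Step 3: ref 6 → HIT, frames=[3,6,-]
Step 4: ref 6 → HIT, frames=[3,6,-]
Step 5: ref 5 → FAULT, frames=[3,6,5]
Step 6: ref 6 → HIT, frames=[3,6,5]
Step 7: ref 6 → HIT, frames=[3,6,5]
Step 8: ref 6 → HIT, frames=[3,6,5]
Step 9: ref 6 → HIT, frames=[3,6,5]
Step 10: ref 6 → HIT, frames=[3,6,5]
Step 11: ref 6 → HIT, frames=[3,6,5]
Step 12: ref 6 → HIT, frames=[3,6,5]
Step 13: ref 5 → HIT, frames=[3,6,5]
Total faults: 3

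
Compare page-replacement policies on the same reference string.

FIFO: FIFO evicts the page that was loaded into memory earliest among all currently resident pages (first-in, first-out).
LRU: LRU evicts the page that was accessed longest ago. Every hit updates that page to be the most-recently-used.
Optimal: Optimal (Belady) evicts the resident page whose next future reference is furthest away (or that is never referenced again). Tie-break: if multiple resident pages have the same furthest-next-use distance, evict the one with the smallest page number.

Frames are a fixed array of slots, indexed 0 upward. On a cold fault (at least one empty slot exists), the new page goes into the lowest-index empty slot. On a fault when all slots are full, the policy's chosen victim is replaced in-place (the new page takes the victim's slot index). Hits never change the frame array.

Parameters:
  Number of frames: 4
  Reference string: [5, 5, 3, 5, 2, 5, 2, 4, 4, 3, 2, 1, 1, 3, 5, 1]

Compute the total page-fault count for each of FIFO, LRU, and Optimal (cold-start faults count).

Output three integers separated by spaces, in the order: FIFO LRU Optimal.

Answer: 6 6 5

Derivation:
--- FIFO ---
  step 0: ref 5 -> FAULT, frames=[5,-,-,-] (faults so far: 1)
  step 1: ref 5 -> HIT, frames=[5,-,-,-] (faults so far: 1)
  step 2: ref 3 -> FAULT, frames=[5,3,-,-] (faults so far: 2)
  step 3: ref 5 -> HIT, frames=[5,3,-,-] (faults so far: 2)
  step 4: ref 2 -> FAULT, frames=[5,3,2,-] (faults so far: 3)
  step 5: ref 5 -> HIT, frames=[5,3,2,-] (faults so far: 3)
  step 6: ref 2 -> HIT, frames=[5,3,2,-] (faults so far: 3)
  step 7: ref 4 -> FAULT, frames=[5,3,2,4] (faults so far: 4)
  step 8: ref 4 -> HIT, frames=[5,3,2,4] (faults so far: 4)
  step 9: ref 3 -> HIT, frames=[5,3,2,4] (faults so far: 4)
  step 10: ref 2 -> HIT, frames=[5,3,2,4] (faults so far: 4)
  step 11: ref 1 -> FAULT, evict 5, frames=[1,3,2,4] (faults so far: 5)
  step 12: ref 1 -> HIT, frames=[1,3,2,4] (faults so far: 5)
  step 13: ref 3 -> HIT, frames=[1,3,2,4] (faults so far: 5)
  step 14: ref 5 -> FAULT, evict 3, frames=[1,5,2,4] (faults so far: 6)
  step 15: ref 1 -> HIT, frames=[1,5,2,4] (faults so far: 6)
  FIFO total faults: 6
--- LRU ---
  step 0: ref 5 -> FAULT, frames=[5,-,-,-] (faults so far: 1)
  step 1: ref 5 -> HIT, frames=[5,-,-,-] (faults so far: 1)
  step 2: ref 3 -> FAULT, frames=[5,3,-,-] (faults so far: 2)
  step 3: ref 5 -> HIT, frames=[5,3,-,-] (faults so far: 2)
  step 4: ref 2 -> FAULT, frames=[5,3,2,-] (faults so far: 3)
  step 5: ref 5 -> HIT, frames=[5,3,2,-] (faults so far: 3)
  step 6: ref 2 -> HIT, frames=[5,3,2,-] (faults so far: 3)
  step 7: ref 4 -> FAULT, frames=[5,3,2,4] (faults so far: 4)
  step 8: ref 4 -> HIT, frames=[5,3,2,4] (faults so far: 4)
  step 9: ref 3 -> HIT, frames=[5,3,2,4] (faults so far: 4)
  step 10: ref 2 -> HIT, frames=[5,3,2,4] (faults so far: 4)
  step 11: ref 1 -> FAULT, evict 5, frames=[1,3,2,4] (faults so far: 5)
  step 12: ref 1 -> HIT, frames=[1,3,2,4] (faults so far: 5)
  step 13: ref 3 -> HIT, frames=[1,3,2,4] (faults so far: 5)
  step 14: ref 5 -> FAULT, evict 4, frames=[1,3,2,5] (faults so far: 6)
  step 15: ref 1 -> HIT, frames=[1,3,2,5] (faults so far: 6)
  LRU total faults: 6
--- Optimal ---
  step 0: ref 5 -> FAULT, frames=[5,-,-,-] (faults so far: 1)
  step 1: ref 5 -> HIT, frames=[5,-,-,-] (faults so far: 1)
  step 2: ref 3 -> FAULT, frames=[5,3,-,-] (faults so far: 2)
  step 3: ref 5 -> HIT, frames=[5,3,-,-] (faults so far: 2)
  step 4: ref 2 -> FAULT, frames=[5,3,2,-] (faults so far: 3)
  step 5: ref 5 -> HIT, frames=[5,3,2,-] (faults so far: 3)
  step 6: ref 2 -> HIT, frames=[5,3,2,-] (faults so far: 3)
  step 7: ref 4 -> FAULT, frames=[5,3,2,4] (faults so far: 4)
  step 8: ref 4 -> HIT, frames=[5,3,2,4] (faults so far: 4)
  step 9: ref 3 -> HIT, frames=[5,3,2,4] (faults so far: 4)
  step 10: ref 2 -> HIT, frames=[5,3,2,4] (faults so far: 4)
  step 11: ref 1 -> FAULT, evict 2, frames=[5,3,1,4] (faults so far: 5)
  step 12: ref 1 -> HIT, frames=[5,3,1,4] (faults so far: 5)
  step 13: ref 3 -> HIT, frames=[5,3,1,4] (faults so far: 5)
  step 14: ref 5 -> HIT, frames=[5,3,1,4] (faults so far: 5)
  step 15: ref 1 -> HIT, frames=[5,3,1,4] (faults so far: 5)
  Optimal total faults: 5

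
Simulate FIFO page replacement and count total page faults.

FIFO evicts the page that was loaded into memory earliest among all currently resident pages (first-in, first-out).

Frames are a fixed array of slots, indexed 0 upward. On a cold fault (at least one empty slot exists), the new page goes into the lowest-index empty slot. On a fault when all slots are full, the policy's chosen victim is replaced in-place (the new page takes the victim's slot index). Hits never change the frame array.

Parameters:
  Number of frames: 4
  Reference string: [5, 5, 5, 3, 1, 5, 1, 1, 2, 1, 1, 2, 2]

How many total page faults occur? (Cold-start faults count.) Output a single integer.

Answer: 4

Derivation:
Step 0: ref 5 → FAULT, frames=[5,-,-,-]
Step 1: ref 5 → HIT, frames=[5,-,-,-]
Step 2: ref 5 → HIT, frames=[5,-,-,-]
Step 3: ref 3 → FAULT, frames=[5,3,-,-]
Step 4: ref 1 → FAULT, frames=[5,3,1,-]
Step 5: ref 5 → HIT, frames=[5,3,1,-]
Step 6: ref 1 → HIT, frames=[5,3,1,-]
Step 7: ref 1 → HIT, frames=[5,3,1,-]
Step 8: ref 2 → FAULT, frames=[5,3,1,2]
Step 9: ref 1 → HIT, frames=[5,3,1,2]
Step 10: ref 1 → HIT, frames=[5,3,1,2]
Step 11: ref 2 → HIT, frames=[5,3,1,2]
Step 12: ref 2 → HIT, frames=[5,3,1,2]
Total faults: 4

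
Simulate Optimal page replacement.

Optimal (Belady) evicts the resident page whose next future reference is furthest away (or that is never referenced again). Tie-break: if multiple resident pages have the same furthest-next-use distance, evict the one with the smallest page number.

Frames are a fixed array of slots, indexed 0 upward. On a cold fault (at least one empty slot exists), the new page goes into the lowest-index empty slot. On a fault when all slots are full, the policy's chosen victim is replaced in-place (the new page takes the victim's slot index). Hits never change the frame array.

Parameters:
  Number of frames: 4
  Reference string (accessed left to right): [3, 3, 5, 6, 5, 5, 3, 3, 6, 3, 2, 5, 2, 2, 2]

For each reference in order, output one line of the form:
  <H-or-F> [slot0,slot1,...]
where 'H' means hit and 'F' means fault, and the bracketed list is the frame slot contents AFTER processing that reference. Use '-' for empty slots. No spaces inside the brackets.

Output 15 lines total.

F [3,-,-,-]
H [3,-,-,-]
F [3,5,-,-]
F [3,5,6,-]
H [3,5,6,-]
H [3,5,6,-]
H [3,5,6,-]
H [3,5,6,-]
H [3,5,6,-]
H [3,5,6,-]
F [3,5,6,2]
H [3,5,6,2]
H [3,5,6,2]
H [3,5,6,2]
H [3,5,6,2]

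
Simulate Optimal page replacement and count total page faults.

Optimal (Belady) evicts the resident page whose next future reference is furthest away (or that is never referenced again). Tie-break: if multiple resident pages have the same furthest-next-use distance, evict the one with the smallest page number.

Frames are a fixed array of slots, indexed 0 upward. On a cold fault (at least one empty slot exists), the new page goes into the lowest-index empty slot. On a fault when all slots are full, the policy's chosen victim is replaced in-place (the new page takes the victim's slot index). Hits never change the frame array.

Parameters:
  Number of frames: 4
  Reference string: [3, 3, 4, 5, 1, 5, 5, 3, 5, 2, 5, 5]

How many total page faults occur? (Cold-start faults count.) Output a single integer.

Answer: 5

Derivation:
Step 0: ref 3 → FAULT, frames=[3,-,-,-]
Step 1: ref 3 → HIT, frames=[3,-,-,-]
Step 2: ref 4 → FAULT, frames=[3,4,-,-]
Step 3: ref 5 → FAULT, frames=[3,4,5,-]
Step 4: ref 1 → FAULT, frames=[3,4,5,1]
Step 5: ref 5 → HIT, frames=[3,4,5,1]
Step 6: ref 5 → HIT, frames=[3,4,5,1]
Step 7: ref 3 → HIT, frames=[3,4,5,1]
Step 8: ref 5 → HIT, frames=[3,4,5,1]
Step 9: ref 2 → FAULT (evict 1), frames=[3,4,5,2]
Step 10: ref 5 → HIT, frames=[3,4,5,2]
Step 11: ref 5 → HIT, frames=[3,4,5,2]
Total faults: 5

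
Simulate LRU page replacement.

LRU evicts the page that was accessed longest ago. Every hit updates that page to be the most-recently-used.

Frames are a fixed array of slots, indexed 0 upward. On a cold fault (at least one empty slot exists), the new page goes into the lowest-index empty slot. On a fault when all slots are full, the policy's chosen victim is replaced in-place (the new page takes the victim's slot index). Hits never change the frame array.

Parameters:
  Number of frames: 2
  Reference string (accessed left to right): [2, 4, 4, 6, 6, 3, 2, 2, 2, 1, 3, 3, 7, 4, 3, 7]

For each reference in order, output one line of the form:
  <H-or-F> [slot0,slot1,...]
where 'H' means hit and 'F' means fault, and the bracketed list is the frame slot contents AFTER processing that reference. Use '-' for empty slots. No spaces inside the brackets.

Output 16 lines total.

F [2,-]
F [2,4]
H [2,4]
F [6,4]
H [6,4]
F [6,3]
F [2,3]
H [2,3]
H [2,3]
F [2,1]
F [3,1]
H [3,1]
F [3,7]
F [4,7]
F [4,3]
F [7,3]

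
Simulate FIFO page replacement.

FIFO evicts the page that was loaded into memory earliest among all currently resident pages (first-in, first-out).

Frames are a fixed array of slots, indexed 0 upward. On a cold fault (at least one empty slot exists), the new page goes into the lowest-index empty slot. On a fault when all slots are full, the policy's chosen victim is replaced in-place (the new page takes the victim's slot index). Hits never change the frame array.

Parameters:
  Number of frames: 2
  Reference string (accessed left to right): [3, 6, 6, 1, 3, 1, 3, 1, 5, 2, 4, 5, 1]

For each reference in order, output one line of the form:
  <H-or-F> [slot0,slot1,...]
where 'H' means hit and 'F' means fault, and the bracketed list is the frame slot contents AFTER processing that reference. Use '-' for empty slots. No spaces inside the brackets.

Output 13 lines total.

F [3,-]
F [3,6]
H [3,6]
F [1,6]
F [1,3]
H [1,3]
H [1,3]
H [1,3]
F [5,3]
F [5,2]
F [4,2]
F [4,5]
F [1,5]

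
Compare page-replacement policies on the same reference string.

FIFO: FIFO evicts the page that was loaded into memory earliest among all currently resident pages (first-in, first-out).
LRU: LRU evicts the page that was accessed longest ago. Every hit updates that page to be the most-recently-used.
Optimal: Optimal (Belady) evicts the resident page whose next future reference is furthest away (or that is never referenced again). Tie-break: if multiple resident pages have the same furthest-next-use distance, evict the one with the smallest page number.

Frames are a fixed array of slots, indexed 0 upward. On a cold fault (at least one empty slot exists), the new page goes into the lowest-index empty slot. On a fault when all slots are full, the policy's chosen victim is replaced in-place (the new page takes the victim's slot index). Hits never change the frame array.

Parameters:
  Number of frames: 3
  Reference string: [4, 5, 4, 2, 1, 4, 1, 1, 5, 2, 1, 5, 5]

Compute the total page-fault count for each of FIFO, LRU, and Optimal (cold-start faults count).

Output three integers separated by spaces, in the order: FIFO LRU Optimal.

--- FIFO ---
  step 0: ref 4 -> FAULT, frames=[4,-,-] (faults so far: 1)
  step 1: ref 5 -> FAULT, frames=[4,5,-] (faults so far: 2)
  step 2: ref 4 -> HIT, frames=[4,5,-] (faults so far: 2)
  step 3: ref 2 -> FAULT, frames=[4,5,2] (faults so far: 3)
  step 4: ref 1 -> FAULT, evict 4, frames=[1,5,2] (faults so far: 4)
  step 5: ref 4 -> FAULT, evict 5, frames=[1,4,2] (faults so far: 5)
  step 6: ref 1 -> HIT, frames=[1,4,2] (faults so far: 5)
  step 7: ref 1 -> HIT, frames=[1,4,2] (faults so far: 5)
  step 8: ref 5 -> FAULT, evict 2, frames=[1,4,5] (faults so far: 6)
  step 9: ref 2 -> FAULT, evict 1, frames=[2,4,5] (faults so far: 7)
  step 10: ref 1 -> FAULT, evict 4, frames=[2,1,5] (faults so far: 8)
  step 11: ref 5 -> HIT, frames=[2,1,5] (faults so far: 8)
  step 12: ref 5 -> HIT, frames=[2,1,5] (faults so far: 8)
  FIFO total faults: 8
--- LRU ---
  step 0: ref 4 -> FAULT, frames=[4,-,-] (faults so far: 1)
  step 1: ref 5 -> FAULT, frames=[4,5,-] (faults so far: 2)
  step 2: ref 4 -> HIT, frames=[4,5,-] (faults so far: 2)
  step 3: ref 2 -> FAULT, frames=[4,5,2] (faults so far: 3)
  step 4: ref 1 -> FAULT, evict 5, frames=[4,1,2] (faults so far: 4)
  step 5: ref 4 -> HIT, frames=[4,1,2] (faults so far: 4)
  step 6: ref 1 -> HIT, frames=[4,1,2] (faults so far: 4)
  step 7: ref 1 -> HIT, frames=[4,1,2] (faults so far: 4)
  step 8: ref 5 -> FAULT, evict 2, frames=[4,1,5] (faults so far: 5)
  step 9: ref 2 -> FAULT, evict 4, frames=[2,1,5] (faults so far: 6)
  step 10: ref 1 -> HIT, frames=[2,1,5] (faults so far: 6)
  step 11: ref 5 -> HIT, frames=[2,1,5] (faults so far: 6)
  step 12: ref 5 -> HIT, frames=[2,1,5] (faults so far: 6)
  LRU total faults: 6
--- Optimal ---
  step 0: ref 4 -> FAULT, frames=[4,-,-] (faults so far: 1)
  step 1: ref 5 -> FAULT, frames=[4,5,-] (faults so far: 2)
  step 2: ref 4 -> HIT, frames=[4,5,-] (faults so far: 2)
  step 3: ref 2 -> FAULT, frames=[4,5,2] (faults so far: 3)
  step 4: ref 1 -> FAULT, evict 2, frames=[4,5,1] (faults so far: 4)
  step 5: ref 4 -> HIT, frames=[4,5,1] (faults so far: 4)
  step 6: ref 1 -> HIT, frames=[4,5,1] (faults so far: 4)
  step 7: ref 1 -> HIT, frames=[4,5,1] (faults so far: 4)
  step 8: ref 5 -> HIT, frames=[4,5,1] (faults so far: 4)
  step 9: ref 2 -> FAULT, evict 4, frames=[2,5,1] (faults so far: 5)
  step 10: ref 1 -> HIT, frames=[2,5,1] (faults so far: 5)
  step 11: ref 5 -> HIT, frames=[2,5,1] (faults so far: 5)
  step 12: ref 5 -> HIT, frames=[2,5,1] (faults so far: 5)
  Optimal total faults: 5

Answer: 8 6 5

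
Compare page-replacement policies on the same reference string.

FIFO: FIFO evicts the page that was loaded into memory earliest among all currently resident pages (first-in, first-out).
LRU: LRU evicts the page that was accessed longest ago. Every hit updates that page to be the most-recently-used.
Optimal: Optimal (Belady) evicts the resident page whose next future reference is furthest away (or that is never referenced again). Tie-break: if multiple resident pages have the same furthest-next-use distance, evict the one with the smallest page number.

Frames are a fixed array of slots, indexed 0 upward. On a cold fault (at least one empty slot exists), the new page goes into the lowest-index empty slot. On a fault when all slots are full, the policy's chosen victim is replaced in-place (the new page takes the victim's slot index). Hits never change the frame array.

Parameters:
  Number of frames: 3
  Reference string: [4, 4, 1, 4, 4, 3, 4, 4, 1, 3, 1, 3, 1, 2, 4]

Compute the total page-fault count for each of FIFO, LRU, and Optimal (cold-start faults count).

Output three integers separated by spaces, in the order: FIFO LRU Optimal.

Answer: 5 5 4

Derivation:
--- FIFO ---
  step 0: ref 4 -> FAULT, frames=[4,-,-] (faults so far: 1)
  step 1: ref 4 -> HIT, frames=[4,-,-] (faults so far: 1)
  step 2: ref 1 -> FAULT, frames=[4,1,-] (faults so far: 2)
  step 3: ref 4 -> HIT, frames=[4,1,-] (faults so far: 2)
  step 4: ref 4 -> HIT, frames=[4,1,-] (faults so far: 2)
  step 5: ref 3 -> FAULT, frames=[4,1,3] (faults so far: 3)
  step 6: ref 4 -> HIT, frames=[4,1,3] (faults so far: 3)
  step 7: ref 4 -> HIT, frames=[4,1,3] (faults so far: 3)
  step 8: ref 1 -> HIT, frames=[4,1,3] (faults so far: 3)
  step 9: ref 3 -> HIT, frames=[4,1,3] (faults so far: 3)
  step 10: ref 1 -> HIT, frames=[4,1,3] (faults so far: 3)
  step 11: ref 3 -> HIT, frames=[4,1,3] (faults so far: 3)
  step 12: ref 1 -> HIT, frames=[4,1,3] (faults so far: 3)
  step 13: ref 2 -> FAULT, evict 4, frames=[2,1,3] (faults so far: 4)
  step 14: ref 4 -> FAULT, evict 1, frames=[2,4,3] (faults so far: 5)
  FIFO total faults: 5
--- LRU ---
  step 0: ref 4 -> FAULT, frames=[4,-,-] (faults so far: 1)
  step 1: ref 4 -> HIT, frames=[4,-,-] (faults so far: 1)
  step 2: ref 1 -> FAULT, frames=[4,1,-] (faults so far: 2)
  step 3: ref 4 -> HIT, frames=[4,1,-] (faults so far: 2)
  step 4: ref 4 -> HIT, frames=[4,1,-] (faults so far: 2)
  step 5: ref 3 -> FAULT, frames=[4,1,3] (faults so far: 3)
  step 6: ref 4 -> HIT, frames=[4,1,3] (faults so far: 3)
  step 7: ref 4 -> HIT, frames=[4,1,3] (faults so far: 3)
  step 8: ref 1 -> HIT, frames=[4,1,3] (faults so far: 3)
  step 9: ref 3 -> HIT, frames=[4,1,3] (faults so far: 3)
  step 10: ref 1 -> HIT, frames=[4,1,3] (faults so far: 3)
  step 11: ref 3 -> HIT, frames=[4,1,3] (faults so far: 3)
  step 12: ref 1 -> HIT, frames=[4,1,3] (faults so far: 3)
  step 13: ref 2 -> FAULT, evict 4, frames=[2,1,3] (faults so far: 4)
  step 14: ref 4 -> FAULT, evict 3, frames=[2,1,4] (faults so far: 5)
  LRU total faults: 5
--- Optimal ---
  step 0: ref 4 -> FAULT, frames=[4,-,-] (faults so far: 1)
  step 1: ref 4 -> HIT, frames=[4,-,-] (faults so far: 1)
  step 2: ref 1 -> FAULT, frames=[4,1,-] (faults so far: 2)
  step 3: ref 4 -> HIT, frames=[4,1,-] (faults so far: 2)
  step 4: ref 4 -> HIT, frames=[4,1,-] (faults so far: 2)
  step 5: ref 3 -> FAULT, frames=[4,1,3] (faults so far: 3)
  step 6: ref 4 -> HIT, frames=[4,1,3] (faults so far: 3)
  step 7: ref 4 -> HIT, frames=[4,1,3] (faults so far: 3)
  step 8: ref 1 -> HIT, frames=[4,1,3] (faults so far: 3)
  step 9: ref 3 -> HIT, frames=[4,1,3] (faults so far: 3)
  step 10: ref 1 -> HIT, frames=[4,1,3] (faults so far: 3)
  step 11: ref 3 -> HIT, frames=[4,1,3] (faults so far: 3)
  step 12: ref 1 -> HIT, frames=[4,1,3] (faults so far: 3)
  step 13: ref 2 -> FAULT, evict 1, frames=[4,2,3] (faults so far: 4)
  step 14: ref 4 -> HIT, frames=[4,2,3] (faults so far: 4)
  Optimal total faults: 4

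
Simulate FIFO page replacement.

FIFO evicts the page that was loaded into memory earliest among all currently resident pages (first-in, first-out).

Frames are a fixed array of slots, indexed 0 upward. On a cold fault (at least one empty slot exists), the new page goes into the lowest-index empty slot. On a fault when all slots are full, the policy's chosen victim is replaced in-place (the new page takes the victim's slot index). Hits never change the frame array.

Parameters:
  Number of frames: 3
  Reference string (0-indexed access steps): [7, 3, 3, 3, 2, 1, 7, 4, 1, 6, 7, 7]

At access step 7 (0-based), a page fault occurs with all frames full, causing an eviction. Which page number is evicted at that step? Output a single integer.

Answer: 2

Derivation:
Step 0: ref 7 -> FAULT, frames=[7,-,-]
Step 1: ref 3 -> FAULT, frames=[7,3,-]
Step 2: ref 3 -> HIT, frames=[7,3,-]
Step 3: ref 3 -> HIT, frames=[7,3,-]
Step 4: ref 2 -> FAULT, frames=[7,3,2]
Step 5: ref 1 -> FAULT, evict 7, frames=[1,3,2]
Step 6: ref 7 -> FAULT, evict 3, frames=[1,7,2]
Step 7: ref 4 -> FAULT, evict 2, frames=[1,7,4]
At step 7: evicted page 2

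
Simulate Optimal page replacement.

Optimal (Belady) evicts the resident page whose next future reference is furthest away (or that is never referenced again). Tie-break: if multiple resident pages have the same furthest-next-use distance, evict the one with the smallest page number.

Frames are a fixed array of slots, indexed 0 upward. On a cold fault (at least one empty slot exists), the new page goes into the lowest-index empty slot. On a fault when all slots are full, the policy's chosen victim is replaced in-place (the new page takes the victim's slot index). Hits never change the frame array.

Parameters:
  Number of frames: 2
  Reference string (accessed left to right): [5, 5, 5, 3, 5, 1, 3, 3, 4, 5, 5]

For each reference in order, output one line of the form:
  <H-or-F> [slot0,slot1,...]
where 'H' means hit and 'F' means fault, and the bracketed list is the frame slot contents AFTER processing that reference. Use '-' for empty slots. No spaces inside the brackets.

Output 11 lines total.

F [5,-]
H [5,-]
H [5,-]
F [5,3]
H [5,3]
F [1,3]
H [1,3]
H [1,3]
F [4,3]
F [4,5]
H [4,5]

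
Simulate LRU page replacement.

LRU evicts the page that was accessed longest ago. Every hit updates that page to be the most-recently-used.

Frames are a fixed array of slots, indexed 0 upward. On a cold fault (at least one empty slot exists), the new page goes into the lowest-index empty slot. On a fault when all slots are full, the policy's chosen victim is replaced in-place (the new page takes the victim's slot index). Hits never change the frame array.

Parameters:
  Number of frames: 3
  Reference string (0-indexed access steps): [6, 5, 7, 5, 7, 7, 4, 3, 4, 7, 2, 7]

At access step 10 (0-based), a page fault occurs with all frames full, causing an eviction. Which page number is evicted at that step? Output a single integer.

Answer: 3

Derivation:
Step 0: ref 6 -> FAULT, frames=[6,-,-]
Step 1: ref 5 -> FAULT, frames=[6,5,-]
Step 2: ref 7 -> FAULT, frames=[6,5,7]
Step 3: ref 5 -> HIT, frames=[6,5,7]
Step 4: ref 7 -> HIT, frames=[6,5,7]
Step 5: ref 7 -> HIT, frames=[6,5,7]
Step 6: ref 4 -> FAULT, evict 6, frames=[4,5,7]
Step 7: ref 3 -> FAULT, evict 5, frames=[4,3,7]
Step 8: ref 4 -> HIT, frames=[4,3,7]
Step 9: ref 7 -> HIT, frames=[4,3,7]
Step 10: ref 2 -> FAULT, evict 3, frames=[4,2,7]
At step 10: evicted page 3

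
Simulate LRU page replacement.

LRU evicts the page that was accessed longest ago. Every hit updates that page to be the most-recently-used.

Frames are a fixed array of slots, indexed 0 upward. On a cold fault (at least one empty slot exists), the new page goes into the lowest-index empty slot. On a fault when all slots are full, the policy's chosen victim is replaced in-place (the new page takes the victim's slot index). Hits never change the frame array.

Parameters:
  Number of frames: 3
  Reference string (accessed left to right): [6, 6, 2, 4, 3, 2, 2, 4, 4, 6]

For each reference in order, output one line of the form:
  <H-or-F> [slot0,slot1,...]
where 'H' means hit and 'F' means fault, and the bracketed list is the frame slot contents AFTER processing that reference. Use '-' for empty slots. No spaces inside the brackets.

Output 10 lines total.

F [6,-,-]
H [6,-,-]
F [6,2,-]
F [6,2,4]
F [3,2,4]
H [3,2,4]
H [3,2,4]
H [3,2,4]
H [3,2,4]
F [6,2,4]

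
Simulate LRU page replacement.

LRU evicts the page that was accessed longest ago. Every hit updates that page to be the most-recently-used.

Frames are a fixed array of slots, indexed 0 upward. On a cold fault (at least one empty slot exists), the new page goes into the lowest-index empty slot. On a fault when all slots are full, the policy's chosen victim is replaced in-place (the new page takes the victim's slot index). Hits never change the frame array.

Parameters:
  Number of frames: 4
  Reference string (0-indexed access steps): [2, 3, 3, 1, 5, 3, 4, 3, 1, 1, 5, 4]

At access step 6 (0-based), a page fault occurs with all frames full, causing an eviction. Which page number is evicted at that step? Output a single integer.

Answer: 2

Derivation:
Step 0: ref 2 -> FAULT, frames=[2,-,-,-]
Step 1: ref 3 -> FAULT, frames=[2,3,-,-]
Step 2: ref 3 -> HIT, frames=[2,3,-,-]
Step 3: ref 1 -> FAULT, frames=[2,3,1,-]
Step 4: ref 5 -> FAULT, frames=[2,3,1,5]
Step 5: ref 3 -> HIT, frames=[2,3,1,5]
Step 6: ref 4 -> FAULT, evict 2, frames=[4,3,1,5]
At step 6: evicted page 2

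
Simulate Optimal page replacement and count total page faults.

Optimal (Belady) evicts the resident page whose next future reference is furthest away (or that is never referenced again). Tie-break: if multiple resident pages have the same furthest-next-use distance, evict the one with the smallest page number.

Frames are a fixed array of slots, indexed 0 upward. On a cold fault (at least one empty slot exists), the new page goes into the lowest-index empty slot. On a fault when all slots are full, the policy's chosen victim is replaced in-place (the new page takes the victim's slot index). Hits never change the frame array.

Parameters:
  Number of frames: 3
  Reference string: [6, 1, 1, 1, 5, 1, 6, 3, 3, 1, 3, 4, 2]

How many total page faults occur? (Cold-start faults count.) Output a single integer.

Answer: 6

Derivation:
Step 0: ref 6 → FAULT, frames=[6,-,-]
Step 1: ref 1 → FAULT, frames=[6,1,-]
Step 2: ref 1 → HIT, frames=[6,1,-]
Step 3: ref 1 → HIT, frames=[6,1,-]
Step 4: ref 5 → FAULT, frames=[6,1,5]
Step 5: ref 1 → HIT, frames=[6,1,5]
Step 6: ref 6 → HIT, frames=[6,1,5]
Step 7: ref 3 → FAULT (evict 5), frames=[6,1,3]
Step 8: ref 3 → HIT, frames=[6,1,3]
Step 9: ref 1 → HIT, frames=[6,1,3]
Step 10: ref 3 → HIT, frames=[6,1,3]
Step 11: ref 4 → FAULT (evict 1), frames=[6,4,3]
Step 12: ref 2 → FAULT (evict 3), frames=[6,4,2]
Total faults: 6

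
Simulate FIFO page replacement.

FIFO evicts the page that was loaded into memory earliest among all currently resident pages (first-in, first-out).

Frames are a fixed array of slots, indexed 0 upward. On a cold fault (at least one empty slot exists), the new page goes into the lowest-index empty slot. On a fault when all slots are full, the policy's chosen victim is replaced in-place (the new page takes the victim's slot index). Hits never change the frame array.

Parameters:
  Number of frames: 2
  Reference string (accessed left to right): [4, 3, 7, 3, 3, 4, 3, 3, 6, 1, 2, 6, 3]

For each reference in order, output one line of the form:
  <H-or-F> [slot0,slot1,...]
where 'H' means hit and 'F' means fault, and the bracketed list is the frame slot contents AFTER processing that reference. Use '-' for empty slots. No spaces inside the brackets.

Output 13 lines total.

F [4,-]
F [4,3]
F [7,3]
H [7,3]
H [7,3]
F [7,4]
F [3,4]
H [3,4]
F [3,6]
F [1,6]
F [1,2]
F [6,2]
F [6,3]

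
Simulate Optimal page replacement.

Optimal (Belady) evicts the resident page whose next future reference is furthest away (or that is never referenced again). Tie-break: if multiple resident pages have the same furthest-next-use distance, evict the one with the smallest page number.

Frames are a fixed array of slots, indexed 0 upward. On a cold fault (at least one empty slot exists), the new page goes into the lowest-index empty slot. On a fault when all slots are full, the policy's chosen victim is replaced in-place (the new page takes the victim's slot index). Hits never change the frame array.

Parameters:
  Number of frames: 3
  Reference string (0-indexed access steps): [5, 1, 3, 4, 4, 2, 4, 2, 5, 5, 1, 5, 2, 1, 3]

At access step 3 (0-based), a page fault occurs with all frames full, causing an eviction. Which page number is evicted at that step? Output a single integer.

Answer: 3

Derivation:
Step 0: ref 5 -> FAULT, frames=[5,-,-]
Step 1: ref 1 -> FAULT, frames=[5,1,-]
Step 2: ref 3 -> FAULT, frames=[5,1,3]
Step 3: ref 4 -> FAULT, evict 3, frames=[5,1,4]
At step 3: evicted page 3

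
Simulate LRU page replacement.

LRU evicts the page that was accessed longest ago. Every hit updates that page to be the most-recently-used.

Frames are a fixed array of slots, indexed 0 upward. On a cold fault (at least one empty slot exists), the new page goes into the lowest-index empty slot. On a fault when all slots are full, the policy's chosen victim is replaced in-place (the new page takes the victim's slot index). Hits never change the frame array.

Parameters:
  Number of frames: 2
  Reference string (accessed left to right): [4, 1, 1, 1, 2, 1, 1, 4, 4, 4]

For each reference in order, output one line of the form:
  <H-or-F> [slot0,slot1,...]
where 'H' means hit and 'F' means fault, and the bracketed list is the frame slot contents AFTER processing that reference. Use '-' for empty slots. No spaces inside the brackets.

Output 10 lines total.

F [4,-]
F [4,1]
H [4,1]
H [4,1]
F [2,1]
H [2,1]
H [2,1]
F [4,1]
H [4,1]
H [4,1]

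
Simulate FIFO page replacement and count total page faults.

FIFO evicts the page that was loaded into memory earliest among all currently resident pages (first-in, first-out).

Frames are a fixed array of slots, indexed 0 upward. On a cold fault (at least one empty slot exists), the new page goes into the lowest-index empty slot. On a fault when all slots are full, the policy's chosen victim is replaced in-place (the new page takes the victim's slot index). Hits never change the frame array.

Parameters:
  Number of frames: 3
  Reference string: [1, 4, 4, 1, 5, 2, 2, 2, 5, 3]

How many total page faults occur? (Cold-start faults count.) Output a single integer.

Answer: 5

Derivation:
Step 0: ref 1 → FAULT, frames=[1,-,-]
Step 1: ref 4 → FAULT, frames=[1,4,-]
Step 2: ref 4 → HIT, frames=[1,4,-]
Step 3: ref 1 → HIT, frames=[1,4,-]
Step 4: ref 5 → FAULT, frames=[1,4,5]
Step 5: ref 2 → FAULT (evict 1), frames=[2,4,5]
Step 6: ref 2 → HIT, frames=[2,4,5]
Step 7: ref 2 → HIT, frames=[2,4,5]
Step 8: ref 5 → HIT, frames=[2,4,5]
Step 9: ref 3 → FAULT (evict 4), frames=[2,3,5]
Total faults: 5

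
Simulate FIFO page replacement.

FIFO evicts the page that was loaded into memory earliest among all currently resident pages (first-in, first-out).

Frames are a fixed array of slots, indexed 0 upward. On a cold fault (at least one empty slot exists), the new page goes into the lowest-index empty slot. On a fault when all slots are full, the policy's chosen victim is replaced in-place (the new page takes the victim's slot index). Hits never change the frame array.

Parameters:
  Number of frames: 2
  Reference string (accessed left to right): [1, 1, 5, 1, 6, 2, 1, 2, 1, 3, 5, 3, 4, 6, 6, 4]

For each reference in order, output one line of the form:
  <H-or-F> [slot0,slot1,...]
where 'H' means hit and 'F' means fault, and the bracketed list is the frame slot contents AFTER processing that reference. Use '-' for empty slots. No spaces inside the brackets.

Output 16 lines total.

F [1,-]
H [1,-]
F [1,5]
H [1,5]
F [6,5]
F [6,2]
F [1,2]
H [1,2]
H [1,2]
F [1,3]
F [5,3]
H [5,3]
F [5,4]
F [6,4]
H [6,4]
H [6,4]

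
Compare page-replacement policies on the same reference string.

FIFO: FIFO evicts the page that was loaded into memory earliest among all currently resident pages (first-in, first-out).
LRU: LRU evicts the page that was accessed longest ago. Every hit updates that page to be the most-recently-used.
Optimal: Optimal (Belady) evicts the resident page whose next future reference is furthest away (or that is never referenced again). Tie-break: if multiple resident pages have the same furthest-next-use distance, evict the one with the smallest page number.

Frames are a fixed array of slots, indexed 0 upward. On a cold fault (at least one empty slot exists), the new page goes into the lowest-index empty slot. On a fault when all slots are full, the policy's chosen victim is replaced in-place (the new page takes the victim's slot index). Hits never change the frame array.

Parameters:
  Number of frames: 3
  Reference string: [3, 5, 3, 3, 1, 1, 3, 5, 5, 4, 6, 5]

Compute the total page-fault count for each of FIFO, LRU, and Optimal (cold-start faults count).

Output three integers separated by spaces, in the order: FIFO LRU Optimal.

--- FIFO ---
  step 0: ref 3 -> FAULT, frames=[3,-,-] (faults so far: 1)
  step 1: ref 5 -> FAULT, frames=[3,5,-] (faults so far: 2)
  step 2: ref 3 -> HIT, frames=[3,5,-] (faults so far: 2)
  step 3: ref 3 -> HIT, frames=[3,5,-] (faults so far: 2)
  step 4: ref 1 -> FAULT, frames=[3,5,1] (faults so far: 3)
  step 5: ref 1 -> HIT, frames=[3,5,1] (faults so far: 3)
  step 6: ref 3 -> HIT, frames=[3,5,1] (faults so far: 3)
  step 7: ref 5 -> HIT, frames=[3,5,1] (faults so far: 3)
  step 8: ref 5 -> HIT, frames=[3,5,1] (faults so far: 3)
  step 9: ref 4 -> FAULT, evict 3, frames=[4,5,1] (faults so far: 4)
  step 10: ref 6 -> FAULT, evict 5, frames=[4,6,1] (faults so far: 5)
  step 11: ref 5 -> FAULT, evict 1, frames=[4,6,5] (faults so far: 6)
  FIFO total faults: 6
--- LRU ---
  step 0: ref 3 -> FAULT, frames=[3,-,-] (faults so far: 1)
  step 1: ref 5 -> FAULT, frames=[3,5,-] (faults so far: 2)
  step 2: ref 3 -> HIT, frames=[3,5,-] (faults so far: 2)
  step 3: ref 3 -> HIT, frames=[3,5,-] (faults so far: 2)
  step 4: ref 1 -> FAULT, frames=[3,5,1] (faults so far: 3)
  step 5: ref 1 -> HIT, frames=[3,5,1] (faults so far: 3)
  step 6: ref 3 -> HIT, frames=[3,5,1] (faults so far: 3)
  step 7: ref 5 -> HIT, frames=[3,5,1] (faults so far: 3)
  step 8: ref 5 -> HIT, frames=[3,5,1] (faults so far: 3)
  step 9: ref 4 -> FAULT, evict 1, frames=[3,5,4] (faults so far: 4)
  step 10: ref 6 -> FAULT, evict 3, frames=[6,5,4] (faults so far: 5)
  step 11: ref 5 -> HIT, frames=[6,5,4] (faults so far: 5)
  LRU total faults: 5
--- Optimal ---
  step 0: ref 3 -> FAULT, frames=[3,-,-] (faults so far: 1)
  step 1: ref 5 -> FAULT, frames=[3,5,-] (faults so far: 2)
  step 2: ref 3 -> HIT, frames=[3,5,-] (faults so far: 2)
  step 3: ref 3 -> HIT, frames=[3,5,-] (faults so far: 2)
  step 4: ref 1 -> FAULT, frames=[3,5,1] (faults so far: 3)
  step 5: ref 1 -> HIT, frames=[3,5,1] (faults so far: 3)
  step 6: ref 3 -> HIT, frames=[3,5,1] (faults so far: 3)
  step 7: ref 5 -> HIT, frames=[3,5,1] (faults so far: 3)
  step 8: ref 5 -> HIT, frames=[3,5,1] (faults so far: 3)
  step 9: ref 4 -> FAULT, evict 1, frames=[3,5,4] (faults so far: 4)
  step 10: ref 6 -> FAULT, evict 3, frames=[6,5,4] (faults so far: 5)
  step 11: ref 5 -> HIT, frames=[6,5,4] (faults so far: 5)
  Optimal total faults: 5

Answer: 6 5 5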